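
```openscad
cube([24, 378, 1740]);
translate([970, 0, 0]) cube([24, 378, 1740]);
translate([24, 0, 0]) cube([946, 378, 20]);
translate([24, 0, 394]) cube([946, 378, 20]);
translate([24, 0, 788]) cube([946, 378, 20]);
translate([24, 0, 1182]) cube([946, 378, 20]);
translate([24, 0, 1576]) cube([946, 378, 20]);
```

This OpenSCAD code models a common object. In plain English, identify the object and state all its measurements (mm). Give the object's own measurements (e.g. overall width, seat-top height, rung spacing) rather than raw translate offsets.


An open bookshelf. Two side panels, each 24 mm thick, 378 mm deep and 1740 mm tall, stand 994 mm apart (outside-to-outside). Between them sit 5 shelves, each 20 mm thick and 378 mm deep, spanning the full gap between the sides. The bottom shelf rests on the floor (its underside at z = 0) and the clear gap between one shelf's top and the next shelf's underside is 374 mm.


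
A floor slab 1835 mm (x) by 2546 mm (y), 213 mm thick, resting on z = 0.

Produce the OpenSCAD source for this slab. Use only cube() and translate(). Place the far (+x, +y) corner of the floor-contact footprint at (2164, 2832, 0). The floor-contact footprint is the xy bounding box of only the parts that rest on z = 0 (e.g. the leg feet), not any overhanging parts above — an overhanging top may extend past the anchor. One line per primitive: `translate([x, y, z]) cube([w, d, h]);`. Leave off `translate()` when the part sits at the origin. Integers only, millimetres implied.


translate([329, 286, 0]) cube([1835, 2546, 213]);


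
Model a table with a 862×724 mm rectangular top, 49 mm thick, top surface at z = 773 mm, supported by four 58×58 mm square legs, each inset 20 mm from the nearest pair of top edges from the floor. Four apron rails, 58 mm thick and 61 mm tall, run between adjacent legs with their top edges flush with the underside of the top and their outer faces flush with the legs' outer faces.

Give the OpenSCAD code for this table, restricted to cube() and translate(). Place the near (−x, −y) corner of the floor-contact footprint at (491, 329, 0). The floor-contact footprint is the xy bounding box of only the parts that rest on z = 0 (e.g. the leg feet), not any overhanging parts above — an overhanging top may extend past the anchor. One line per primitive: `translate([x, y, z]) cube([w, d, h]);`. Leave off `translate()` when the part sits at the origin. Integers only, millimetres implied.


translate([471, 309, 724]) cube([862, 724, 49]);
translate([491, 329, 0]) cube([58, 58, 724]);
translate([1255, 329, 0]) cube([58, 58, 724]);
translate([491, 955, 0]) cube([58, 58, 724]);
translate([1255, 955, 0]) cube([58, 58, 724]);
translate([549, 329, 663]) cube([706, 58, 61]);
translate([549, 955, 663]) cube([706, 58, 61]);
translate([491, 387, 663]) cube([58, 568, 61]);
translate([1255, 387, 663]) cube([58, 568, 61]);


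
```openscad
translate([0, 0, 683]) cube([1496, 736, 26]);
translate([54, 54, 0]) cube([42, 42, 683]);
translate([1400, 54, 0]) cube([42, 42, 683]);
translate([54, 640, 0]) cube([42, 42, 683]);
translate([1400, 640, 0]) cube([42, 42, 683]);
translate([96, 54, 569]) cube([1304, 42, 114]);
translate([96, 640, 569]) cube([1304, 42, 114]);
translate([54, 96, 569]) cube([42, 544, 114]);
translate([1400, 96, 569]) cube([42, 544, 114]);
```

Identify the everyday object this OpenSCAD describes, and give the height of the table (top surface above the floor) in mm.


A table. The table height is 709 mm.

A 1496×736×26 slab sits at z = 683 on four 42 mm square posts — a table. The top surface is at 683 + 26 = 709 mm.


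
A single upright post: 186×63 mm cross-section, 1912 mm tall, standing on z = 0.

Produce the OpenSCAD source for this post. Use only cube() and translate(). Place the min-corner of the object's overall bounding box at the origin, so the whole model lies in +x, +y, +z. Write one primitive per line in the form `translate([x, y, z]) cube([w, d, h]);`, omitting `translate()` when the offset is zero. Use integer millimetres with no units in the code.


cube([186, 63, 1912]);


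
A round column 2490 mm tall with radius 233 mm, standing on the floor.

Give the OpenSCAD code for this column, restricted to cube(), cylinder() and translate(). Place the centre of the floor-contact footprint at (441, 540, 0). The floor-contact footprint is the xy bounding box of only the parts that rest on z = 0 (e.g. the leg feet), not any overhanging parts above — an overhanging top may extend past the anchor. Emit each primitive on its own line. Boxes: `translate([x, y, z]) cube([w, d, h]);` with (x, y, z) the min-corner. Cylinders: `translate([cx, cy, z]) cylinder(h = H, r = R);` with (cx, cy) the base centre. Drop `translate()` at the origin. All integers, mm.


translate([441, 540, 0]) cylinder(h = 2490, r = 233);


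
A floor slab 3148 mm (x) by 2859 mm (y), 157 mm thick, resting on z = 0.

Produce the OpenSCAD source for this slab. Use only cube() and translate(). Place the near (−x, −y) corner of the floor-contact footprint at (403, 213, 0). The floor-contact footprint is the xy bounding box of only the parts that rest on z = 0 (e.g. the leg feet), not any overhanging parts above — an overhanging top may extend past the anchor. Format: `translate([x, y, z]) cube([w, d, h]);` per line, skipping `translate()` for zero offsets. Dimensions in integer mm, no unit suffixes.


translate([403, 213, 0]) cube([3148, 2859, 157]);


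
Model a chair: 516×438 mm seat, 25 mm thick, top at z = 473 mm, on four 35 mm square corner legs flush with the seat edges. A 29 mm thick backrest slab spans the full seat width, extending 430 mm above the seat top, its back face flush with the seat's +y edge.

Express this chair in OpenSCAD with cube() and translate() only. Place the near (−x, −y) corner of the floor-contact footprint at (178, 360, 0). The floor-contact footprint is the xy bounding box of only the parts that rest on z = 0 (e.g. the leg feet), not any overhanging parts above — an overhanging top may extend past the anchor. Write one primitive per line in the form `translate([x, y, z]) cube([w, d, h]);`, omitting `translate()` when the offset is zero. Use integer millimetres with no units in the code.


translate([178, 360, 448]) cube([516, 438, 25]);
translate([178, 360, 0]) cube([35, 35, 448]);
translate([659, 360, 0]) cube([35, 35, 448]);
translate([178, 763, 0]) cube([35, 35, 448]);
translate([659, 763, 0]) cube([35, 35, 448]);
translate([178, 769, 473]) cube([516, 29, 430]);


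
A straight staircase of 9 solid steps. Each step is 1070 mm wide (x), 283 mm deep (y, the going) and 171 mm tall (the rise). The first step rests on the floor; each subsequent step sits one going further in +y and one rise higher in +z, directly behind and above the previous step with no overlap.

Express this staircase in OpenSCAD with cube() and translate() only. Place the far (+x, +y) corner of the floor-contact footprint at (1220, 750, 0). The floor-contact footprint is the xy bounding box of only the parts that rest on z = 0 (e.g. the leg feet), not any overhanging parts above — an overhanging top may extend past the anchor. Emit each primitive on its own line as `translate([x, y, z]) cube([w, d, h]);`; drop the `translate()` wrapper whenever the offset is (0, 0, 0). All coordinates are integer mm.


translate([150, 467, 0]) cube([1070, 283, 171]);
translate([150, 750, 171]) cube([1070, 283, 171]);
translate([150, 1033, 342]) cube([1070, 283, 171]);
translate([150, 1316, 513]) cube([1070, 283, 171]);
translate([150, 1599, 684]) cube([1070, 283, 171]);
translate([150, 1882, 855]) cube([1070, 283, 171]);
translate([150, 2165, 1026]) cube([1070, 283, 171]);
translate([150, 2448, 1197]) cube([1070, 283, 171]);
translate([150, 2731, 1368]) cube([1070, 283, 171]);


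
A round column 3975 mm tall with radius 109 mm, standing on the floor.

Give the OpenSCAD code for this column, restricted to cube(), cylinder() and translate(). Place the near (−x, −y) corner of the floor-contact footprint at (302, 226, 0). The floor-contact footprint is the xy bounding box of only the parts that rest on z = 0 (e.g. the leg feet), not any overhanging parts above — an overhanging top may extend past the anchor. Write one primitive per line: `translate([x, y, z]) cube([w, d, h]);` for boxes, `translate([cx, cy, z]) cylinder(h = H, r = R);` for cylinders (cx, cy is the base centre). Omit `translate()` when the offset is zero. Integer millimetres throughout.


translate([411, 335, 0]) cylinder(h = 3975, r = 109);


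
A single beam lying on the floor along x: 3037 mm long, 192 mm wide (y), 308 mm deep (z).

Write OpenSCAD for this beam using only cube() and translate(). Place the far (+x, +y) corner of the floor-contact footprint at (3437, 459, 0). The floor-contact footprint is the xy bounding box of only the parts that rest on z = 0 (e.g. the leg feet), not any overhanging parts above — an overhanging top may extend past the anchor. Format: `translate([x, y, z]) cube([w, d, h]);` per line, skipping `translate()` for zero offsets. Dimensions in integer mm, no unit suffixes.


translate([400, 267, 0]) cube([3037, 192, 308]);


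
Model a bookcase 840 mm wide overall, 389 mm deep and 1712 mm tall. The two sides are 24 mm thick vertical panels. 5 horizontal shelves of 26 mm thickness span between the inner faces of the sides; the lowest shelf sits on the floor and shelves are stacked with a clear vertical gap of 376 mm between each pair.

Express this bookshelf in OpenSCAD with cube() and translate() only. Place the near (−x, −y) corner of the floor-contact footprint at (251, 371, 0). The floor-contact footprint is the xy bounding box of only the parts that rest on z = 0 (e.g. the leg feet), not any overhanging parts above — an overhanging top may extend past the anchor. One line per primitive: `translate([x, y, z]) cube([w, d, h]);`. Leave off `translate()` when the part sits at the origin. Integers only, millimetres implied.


translate([251, 371, 0]) cube([24, 389, 1712]);
translate([1067, 371, 0]) cube([24, 389, 1712]);
translate([275, 371, 0]) cube([792, 389, 26]);
translate([275, 371, 402]) cube([792, 389, 26]);
translate([275, 371, 804]) cube([792, 389, 26]);
translate([275, 371, 1206]) cube([792, 389, 26]);
translate([275, 371, 1608]) cube([792, 389, 26]);


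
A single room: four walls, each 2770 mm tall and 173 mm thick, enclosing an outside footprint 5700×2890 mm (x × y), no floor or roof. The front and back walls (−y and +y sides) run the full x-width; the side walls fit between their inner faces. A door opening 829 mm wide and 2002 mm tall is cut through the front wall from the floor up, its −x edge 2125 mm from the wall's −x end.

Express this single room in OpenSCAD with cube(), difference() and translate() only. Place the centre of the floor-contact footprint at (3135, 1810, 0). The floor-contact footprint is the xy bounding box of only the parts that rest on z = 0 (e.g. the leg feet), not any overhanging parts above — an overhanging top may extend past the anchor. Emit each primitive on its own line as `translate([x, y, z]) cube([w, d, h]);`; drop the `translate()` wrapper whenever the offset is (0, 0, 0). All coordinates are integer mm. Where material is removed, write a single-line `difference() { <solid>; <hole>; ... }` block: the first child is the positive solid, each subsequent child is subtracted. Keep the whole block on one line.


difference() { translate([285, 365, 0]) cube([5700, 173, 2770]); translate([2410, 365, 0]) cube([829, 173, 2002]); }
translate([285, 3082, 0]) cube([5700, 173, 2770]);
translate([285, 538, 0]) cube([173, 2544, 2770]);
translate([5812, 538, 0]) cube([173, 2544, 2770]);


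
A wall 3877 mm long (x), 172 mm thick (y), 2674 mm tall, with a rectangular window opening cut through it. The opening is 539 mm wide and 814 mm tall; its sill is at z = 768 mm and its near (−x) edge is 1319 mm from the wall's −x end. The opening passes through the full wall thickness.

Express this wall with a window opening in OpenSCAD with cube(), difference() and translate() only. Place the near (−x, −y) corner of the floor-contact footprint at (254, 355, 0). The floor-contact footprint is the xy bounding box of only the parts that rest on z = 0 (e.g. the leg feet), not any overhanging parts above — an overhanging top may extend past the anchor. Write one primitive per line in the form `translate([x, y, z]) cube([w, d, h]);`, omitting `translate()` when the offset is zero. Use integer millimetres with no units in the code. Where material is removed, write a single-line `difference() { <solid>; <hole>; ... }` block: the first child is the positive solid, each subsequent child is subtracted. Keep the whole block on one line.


difference() { translate([254, 355, 0]) cube([3877, 172, 2674]); translate([1573, 355, 768]) cube([539, 172, 814]); }


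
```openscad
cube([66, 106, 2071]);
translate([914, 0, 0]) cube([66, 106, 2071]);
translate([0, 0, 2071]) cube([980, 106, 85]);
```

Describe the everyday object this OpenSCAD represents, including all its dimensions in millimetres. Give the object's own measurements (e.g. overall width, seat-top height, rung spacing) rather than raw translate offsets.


A door frame. The clear opening is 848 mm wide and 2071 mm high. Two 66 mm wide jambs, 106 mm deep, stand either side of the opening from the floor to the top of the opening. A 85 mm thick head sits across the top of both jambs, spanning the full outside width of the frame.


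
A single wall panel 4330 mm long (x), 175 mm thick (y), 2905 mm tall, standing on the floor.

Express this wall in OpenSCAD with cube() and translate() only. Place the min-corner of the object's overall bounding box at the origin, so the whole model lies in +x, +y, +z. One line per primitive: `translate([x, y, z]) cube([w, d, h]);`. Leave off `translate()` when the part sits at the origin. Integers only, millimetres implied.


cube([4330, 175, 2905]);


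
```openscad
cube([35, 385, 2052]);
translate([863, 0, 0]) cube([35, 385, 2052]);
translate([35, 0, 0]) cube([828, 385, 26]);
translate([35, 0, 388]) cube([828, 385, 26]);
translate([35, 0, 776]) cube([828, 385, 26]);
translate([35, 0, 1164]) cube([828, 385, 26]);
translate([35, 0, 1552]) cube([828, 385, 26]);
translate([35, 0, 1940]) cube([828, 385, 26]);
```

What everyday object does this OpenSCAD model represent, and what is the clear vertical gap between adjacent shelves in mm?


A bookshelf. The clear shelf gap is 362 mm.

Two tall side panels with 6 horizontal boards between them — a bookshelf. The first two shelf undersides are at z = 0 and z = 388; with shelf thickness 26, the clear gap is 388 − 0 − 26 = 362 mm.


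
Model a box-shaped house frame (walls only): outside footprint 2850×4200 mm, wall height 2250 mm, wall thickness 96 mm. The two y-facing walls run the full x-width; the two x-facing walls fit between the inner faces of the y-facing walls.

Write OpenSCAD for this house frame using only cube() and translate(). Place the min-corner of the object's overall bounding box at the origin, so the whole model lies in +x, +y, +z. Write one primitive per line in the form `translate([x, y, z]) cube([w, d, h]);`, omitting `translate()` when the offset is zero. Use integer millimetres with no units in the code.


cube([2850, 96, 2250]);
translate([0, 4104, 0]) cube([2850, 96, 2250]);
translate([0, 96, 0]) cube([96, 4008, 2250]);
translate([2754, 96, 0]) cube([96, 4008, 2250]);


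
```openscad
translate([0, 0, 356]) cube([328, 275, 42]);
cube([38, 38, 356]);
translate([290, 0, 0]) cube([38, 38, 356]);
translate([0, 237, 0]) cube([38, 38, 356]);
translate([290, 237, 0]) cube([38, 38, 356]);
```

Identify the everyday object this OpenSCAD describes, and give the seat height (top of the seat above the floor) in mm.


A stool. The seat height is 398 mm.

A 328×275×42 slab at z = 356 on four corner posts — a stool. The seat top is 356 + 42 = 398 mm.


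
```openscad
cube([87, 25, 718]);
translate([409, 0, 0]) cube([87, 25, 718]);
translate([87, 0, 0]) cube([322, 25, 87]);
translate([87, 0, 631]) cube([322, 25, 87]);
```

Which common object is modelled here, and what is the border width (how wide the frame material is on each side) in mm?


A picture frame. The border width is 87 mm.

Four thin pieces enclosing a rectangular opening — a picture frame. The two full-height stiles are 718 mm tall; the top rail sits at z = 631 and is 87 mm tall, so the border above the opening is 718 − 631 = 87 mm, matching the stile x-width.


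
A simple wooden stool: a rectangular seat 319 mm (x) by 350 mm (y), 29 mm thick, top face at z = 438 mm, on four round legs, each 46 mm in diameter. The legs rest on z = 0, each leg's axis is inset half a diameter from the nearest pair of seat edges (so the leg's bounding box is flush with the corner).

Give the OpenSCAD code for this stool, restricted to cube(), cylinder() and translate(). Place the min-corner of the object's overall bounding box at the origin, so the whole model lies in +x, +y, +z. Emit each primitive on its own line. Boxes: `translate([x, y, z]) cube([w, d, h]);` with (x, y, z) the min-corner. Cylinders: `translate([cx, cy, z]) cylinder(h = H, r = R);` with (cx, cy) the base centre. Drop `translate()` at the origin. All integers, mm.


translate([0, 0, 409]) cube([319, 350, 29]);
translate([23, 23, 0]) cylinder(h = 409, r = 23);
translate([296, 23, 0]) cylinder(h = 409, r = 23);
translate([23, 327, 0]) cylinder(h = 409, r = 23);
translate([296, 327, 0]) cylinder(h = 409, r = 23);


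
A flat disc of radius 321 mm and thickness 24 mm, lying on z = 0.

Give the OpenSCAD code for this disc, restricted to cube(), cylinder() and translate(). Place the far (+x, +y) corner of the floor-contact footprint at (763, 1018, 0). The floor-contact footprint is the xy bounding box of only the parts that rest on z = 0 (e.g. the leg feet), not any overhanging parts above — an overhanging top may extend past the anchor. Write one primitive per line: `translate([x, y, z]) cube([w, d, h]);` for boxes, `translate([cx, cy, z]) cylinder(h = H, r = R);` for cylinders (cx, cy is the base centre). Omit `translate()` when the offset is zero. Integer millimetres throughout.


translate([442, 697, 0]) cylinder(h = 24, r = 321);


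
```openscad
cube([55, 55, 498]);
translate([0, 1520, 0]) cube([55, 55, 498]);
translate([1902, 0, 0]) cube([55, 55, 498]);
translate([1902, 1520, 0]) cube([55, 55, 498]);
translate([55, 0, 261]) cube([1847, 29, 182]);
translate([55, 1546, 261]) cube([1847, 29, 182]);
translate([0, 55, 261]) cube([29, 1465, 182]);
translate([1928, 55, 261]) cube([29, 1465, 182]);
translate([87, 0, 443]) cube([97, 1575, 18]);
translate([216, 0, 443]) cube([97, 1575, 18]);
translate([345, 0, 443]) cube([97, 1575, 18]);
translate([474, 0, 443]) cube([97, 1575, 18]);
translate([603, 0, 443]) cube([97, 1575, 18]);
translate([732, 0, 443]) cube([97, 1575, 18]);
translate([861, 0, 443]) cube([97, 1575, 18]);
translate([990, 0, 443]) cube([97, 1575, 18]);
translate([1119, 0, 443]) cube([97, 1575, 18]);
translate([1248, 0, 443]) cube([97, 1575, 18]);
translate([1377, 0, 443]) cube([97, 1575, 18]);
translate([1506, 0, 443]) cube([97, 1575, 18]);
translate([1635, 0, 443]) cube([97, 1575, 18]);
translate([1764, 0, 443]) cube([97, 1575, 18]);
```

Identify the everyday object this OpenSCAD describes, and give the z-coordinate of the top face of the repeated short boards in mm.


A bed frame. The slat-top height is 461 mm.

Four posts, four rails, and a row of slats — a bed frame. Slats sit on the rails at z = 261 + 182 = 443; with slat thickness 18, the top is 461 mm.


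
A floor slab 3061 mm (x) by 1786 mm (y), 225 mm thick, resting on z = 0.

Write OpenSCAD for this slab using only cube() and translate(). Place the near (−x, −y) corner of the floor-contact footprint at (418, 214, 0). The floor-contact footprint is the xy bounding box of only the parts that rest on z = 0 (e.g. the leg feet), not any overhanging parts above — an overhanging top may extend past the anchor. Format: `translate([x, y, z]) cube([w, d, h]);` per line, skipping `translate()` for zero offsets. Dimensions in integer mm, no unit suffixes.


translate([418, 214, 0]) cube([3061, 1786, 225]);


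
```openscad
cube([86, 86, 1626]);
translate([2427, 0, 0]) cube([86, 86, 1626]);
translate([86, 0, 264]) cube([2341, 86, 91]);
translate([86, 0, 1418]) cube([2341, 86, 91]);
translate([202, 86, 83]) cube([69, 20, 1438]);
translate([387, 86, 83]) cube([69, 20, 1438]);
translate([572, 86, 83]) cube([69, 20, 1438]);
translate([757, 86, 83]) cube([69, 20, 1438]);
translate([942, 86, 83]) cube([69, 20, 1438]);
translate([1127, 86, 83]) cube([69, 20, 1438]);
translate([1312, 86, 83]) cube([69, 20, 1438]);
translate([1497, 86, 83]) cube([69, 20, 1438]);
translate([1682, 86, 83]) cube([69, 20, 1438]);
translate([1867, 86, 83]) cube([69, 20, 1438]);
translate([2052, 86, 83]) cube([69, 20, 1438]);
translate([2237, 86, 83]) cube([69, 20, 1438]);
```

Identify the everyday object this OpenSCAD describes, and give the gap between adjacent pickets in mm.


A fence section. The picket gap is 116 mm.

Two posts, two rails, 12 pickets — a fence section. Span 2341 mm holds 12 pickets of 69 mm with 13 equal gaps: ⌊(2341 − 12·69) / 13⌋ = 116 mm.


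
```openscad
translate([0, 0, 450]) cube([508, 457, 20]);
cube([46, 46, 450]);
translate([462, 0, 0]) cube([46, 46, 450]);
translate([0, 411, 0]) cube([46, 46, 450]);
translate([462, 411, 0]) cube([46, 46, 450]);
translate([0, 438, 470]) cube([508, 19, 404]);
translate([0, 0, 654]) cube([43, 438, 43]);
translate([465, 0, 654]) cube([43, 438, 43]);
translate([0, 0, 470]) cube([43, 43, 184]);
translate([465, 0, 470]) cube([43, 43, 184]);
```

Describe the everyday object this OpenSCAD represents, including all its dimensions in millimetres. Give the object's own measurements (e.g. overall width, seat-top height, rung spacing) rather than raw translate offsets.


A chair. The seat is a 508×457×20 mm slab with its top at z = 470 mm, on four 46×46 mm corner legs (flush with the seat edges, standing on z = 0). A flat backrest 19 mm thick, 404 mm tall, spans the full seat width and rises from the seat top along its +y edge, rear face flush with the rear of the seat. Two armrests of 43×43 mm section run along each side from the seat's front edge to the front of the backrest, top faces 227 mm above the seat top and outer faces flush with the seat's x-edges; a 43×43 mm post under the front of each armrest stands on the seat at the front corner.


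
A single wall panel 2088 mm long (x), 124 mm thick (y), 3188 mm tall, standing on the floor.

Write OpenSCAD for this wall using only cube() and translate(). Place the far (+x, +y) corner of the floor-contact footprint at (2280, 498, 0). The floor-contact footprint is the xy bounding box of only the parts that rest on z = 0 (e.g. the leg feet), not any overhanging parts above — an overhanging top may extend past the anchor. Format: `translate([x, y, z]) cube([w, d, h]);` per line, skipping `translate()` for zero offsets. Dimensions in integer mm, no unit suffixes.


translate([192, 374, 0]) cube([2088, 124, 3188]);


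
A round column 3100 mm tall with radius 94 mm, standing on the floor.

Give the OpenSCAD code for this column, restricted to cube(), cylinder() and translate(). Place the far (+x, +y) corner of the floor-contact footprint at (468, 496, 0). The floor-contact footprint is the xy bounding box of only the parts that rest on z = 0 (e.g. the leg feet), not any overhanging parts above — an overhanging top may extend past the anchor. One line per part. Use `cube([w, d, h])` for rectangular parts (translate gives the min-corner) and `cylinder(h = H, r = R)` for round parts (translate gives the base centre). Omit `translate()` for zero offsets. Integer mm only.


translate([374, 402, 0]) cylinder(h = 3100, r = 94);


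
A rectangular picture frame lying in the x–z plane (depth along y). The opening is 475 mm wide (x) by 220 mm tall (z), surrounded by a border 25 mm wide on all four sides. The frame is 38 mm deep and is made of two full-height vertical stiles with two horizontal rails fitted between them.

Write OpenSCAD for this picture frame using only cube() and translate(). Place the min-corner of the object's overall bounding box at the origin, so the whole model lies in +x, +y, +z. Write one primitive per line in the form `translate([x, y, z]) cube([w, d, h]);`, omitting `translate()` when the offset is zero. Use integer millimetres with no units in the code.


cube([25, 38, 270]);
translate([500, 0, 0]) cube([25, 38, 270]);
translate([25, 0, 0]) cube([475, 38, 25]);
translate([25, 0, 245]) cube([475, 38, 25]);


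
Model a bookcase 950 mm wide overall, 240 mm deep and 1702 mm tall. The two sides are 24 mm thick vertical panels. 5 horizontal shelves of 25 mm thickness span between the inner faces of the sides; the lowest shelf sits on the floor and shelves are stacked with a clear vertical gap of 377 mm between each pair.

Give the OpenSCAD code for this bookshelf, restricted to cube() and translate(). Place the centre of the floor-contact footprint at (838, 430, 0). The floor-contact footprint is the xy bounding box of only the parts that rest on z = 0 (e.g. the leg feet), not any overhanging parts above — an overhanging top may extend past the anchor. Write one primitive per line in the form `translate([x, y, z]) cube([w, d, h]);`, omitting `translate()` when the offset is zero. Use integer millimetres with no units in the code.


translate([363, 310, 0]) cube([24, 240, 1702]);
translate([1289, 310, 0]) cube([24, 240, 1702]);
translate([387, 310, 0]) cube([902, 240, 25]);
translate([387, 310, 402]) cube([902, 240, 25]);
translate([387, 310, 804]) cube([902, 240, 25]);
translate([387, 310, 1206]) cube([902, 240, 25]);
translate([387, 310, 1608]) cube([902, 240, 25]);


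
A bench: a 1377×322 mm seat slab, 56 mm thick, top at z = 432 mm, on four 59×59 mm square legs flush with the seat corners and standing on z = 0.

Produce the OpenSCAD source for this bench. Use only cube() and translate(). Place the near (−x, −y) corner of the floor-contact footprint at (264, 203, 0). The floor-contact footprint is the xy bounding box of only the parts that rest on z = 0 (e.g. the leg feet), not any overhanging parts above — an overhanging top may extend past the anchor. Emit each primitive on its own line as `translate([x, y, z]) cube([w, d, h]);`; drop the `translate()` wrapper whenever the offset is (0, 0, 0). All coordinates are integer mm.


translate([264, 203, 376]) cube([1377, 322, 56]);
translate([264, 203, 0]) cube([59, 59, 376]);
translate([264, 466, 0]) cube([59, 59, 376]);
translate([1582, 203, 0]) cube([59, 59, 376]);
translate([1582, 466, 0]) cube([59, 59, 376]);


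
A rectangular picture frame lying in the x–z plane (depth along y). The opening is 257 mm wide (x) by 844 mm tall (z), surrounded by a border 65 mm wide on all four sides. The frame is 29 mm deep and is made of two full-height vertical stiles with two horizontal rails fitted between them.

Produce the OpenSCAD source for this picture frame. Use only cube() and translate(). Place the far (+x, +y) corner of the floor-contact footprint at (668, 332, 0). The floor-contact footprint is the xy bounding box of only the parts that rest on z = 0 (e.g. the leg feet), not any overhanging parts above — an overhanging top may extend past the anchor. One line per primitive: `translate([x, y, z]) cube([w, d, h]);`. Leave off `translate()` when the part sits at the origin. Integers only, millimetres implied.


translate([281, 303, 0]) cube([65, 29, 974]);
translate([603, 303, 0]) cube([65, 29, 974]);
translate([346, 303, 0]) cube([257, 29, 65]);
translate([346, 303, 909]) cube([257, 29, 65]);


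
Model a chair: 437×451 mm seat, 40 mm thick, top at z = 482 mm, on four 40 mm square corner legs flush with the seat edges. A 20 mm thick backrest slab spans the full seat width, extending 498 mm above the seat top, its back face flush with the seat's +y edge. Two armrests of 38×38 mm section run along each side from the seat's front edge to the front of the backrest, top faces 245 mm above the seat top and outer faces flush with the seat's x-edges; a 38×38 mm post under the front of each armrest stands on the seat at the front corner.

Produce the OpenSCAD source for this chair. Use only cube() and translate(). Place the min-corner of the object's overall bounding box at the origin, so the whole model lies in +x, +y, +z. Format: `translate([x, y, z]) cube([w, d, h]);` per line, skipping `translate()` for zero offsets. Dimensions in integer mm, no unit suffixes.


translate([0, 0, 442]) cube([437, 451, 40]);
cube([40, 40, 442]);
translate([397, 0, 0]) cube([40, 40, 442]);
translate([0, 411, 0]) cube([40, 40, 442]);
translate([397, 411, 0]) cube([40, 40, 442]);
translate([0, 431, 482]) cube([437, 20, 498]);
translate([0, 0, 689]) cube([38, 431, 38]);
translate([399, 0, 689]) cube([38, 431, 38]);
translate([0, 0, 482]) cube([38, 38, 207]);
translate([399, 0, 482]) cube([38, 38, 207]);


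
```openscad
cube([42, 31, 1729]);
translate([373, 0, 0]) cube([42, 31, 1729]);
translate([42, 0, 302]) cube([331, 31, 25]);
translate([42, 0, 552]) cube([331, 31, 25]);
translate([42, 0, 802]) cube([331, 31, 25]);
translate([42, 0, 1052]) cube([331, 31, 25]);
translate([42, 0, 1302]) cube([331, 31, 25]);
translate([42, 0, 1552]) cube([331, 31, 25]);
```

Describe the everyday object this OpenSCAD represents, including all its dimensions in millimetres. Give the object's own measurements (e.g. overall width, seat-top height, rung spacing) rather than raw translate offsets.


A straight ladder. Two 42×31 mm vertical rails, 1729 mm tall, stand 415 mm apart (outside-to-outside) with their front faces coplanar on the −y side. 6 rungs, each 31 mm deep and 25 mm tall, span between the inner faces of the rails, front faces flush with the rails. The lowest rung's underside is at z = 302 mm and rungs are spaced 250 mm apart (underside to underside).


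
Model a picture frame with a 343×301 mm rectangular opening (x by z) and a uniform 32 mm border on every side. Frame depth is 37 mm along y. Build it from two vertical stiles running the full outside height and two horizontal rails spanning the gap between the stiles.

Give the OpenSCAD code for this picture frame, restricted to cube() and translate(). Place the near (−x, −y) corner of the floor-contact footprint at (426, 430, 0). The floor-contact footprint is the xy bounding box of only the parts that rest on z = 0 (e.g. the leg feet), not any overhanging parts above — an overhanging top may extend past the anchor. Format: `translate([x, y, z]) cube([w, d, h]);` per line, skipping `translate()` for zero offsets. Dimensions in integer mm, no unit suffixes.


translate([426, 430, 0]) cube([32, 37, 365]);
translate([801, 430, 0]) cube([32, 37, 365]);
translate([458, 430, 0]) cube([343, 37, 32]);
translate([458, 430, 333]) cube([343, 37, 32]);


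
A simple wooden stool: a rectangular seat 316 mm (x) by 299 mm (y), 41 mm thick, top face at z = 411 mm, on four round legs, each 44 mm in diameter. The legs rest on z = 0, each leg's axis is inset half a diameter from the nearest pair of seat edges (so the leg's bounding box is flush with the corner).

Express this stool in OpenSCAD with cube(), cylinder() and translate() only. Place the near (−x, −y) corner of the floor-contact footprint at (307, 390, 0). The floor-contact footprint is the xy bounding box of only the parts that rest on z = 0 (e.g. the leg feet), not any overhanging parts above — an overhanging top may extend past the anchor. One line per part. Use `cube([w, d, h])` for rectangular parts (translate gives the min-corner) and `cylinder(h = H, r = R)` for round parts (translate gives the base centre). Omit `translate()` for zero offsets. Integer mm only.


translate([307, 390, 370]) cube([316, 299, 41]);
translate([329, 412, 0]) cylinder(h = 370, r = 22);
translate([601, 412, 0]) cylinder(h = 370, r = 22);
translate([329, 667, 0]) cylinder(h = 370, r = 22);
translate([601, 667, 0]) cylinder(h = 370, r = 22);


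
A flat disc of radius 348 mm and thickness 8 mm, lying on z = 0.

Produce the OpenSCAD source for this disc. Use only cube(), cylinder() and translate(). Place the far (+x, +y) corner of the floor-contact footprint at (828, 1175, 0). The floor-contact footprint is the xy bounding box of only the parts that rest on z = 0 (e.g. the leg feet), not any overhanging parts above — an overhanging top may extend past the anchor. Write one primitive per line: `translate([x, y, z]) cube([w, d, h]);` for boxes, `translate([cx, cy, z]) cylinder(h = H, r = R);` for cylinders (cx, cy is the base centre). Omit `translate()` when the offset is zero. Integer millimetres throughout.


translate([480, 827, 0]) cylinder(h = 8, r = 348);


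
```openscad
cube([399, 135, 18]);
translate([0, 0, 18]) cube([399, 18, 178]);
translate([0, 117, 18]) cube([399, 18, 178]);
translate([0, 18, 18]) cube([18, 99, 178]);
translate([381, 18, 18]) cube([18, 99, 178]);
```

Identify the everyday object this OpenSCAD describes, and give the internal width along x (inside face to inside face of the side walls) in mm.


An open box. The internal width is 363 mm.

A 399×135 base slab with four walls standing on it — an open box. The base is 399 mm wide and the walls are 18 mm thick, so the internal width is 399 − 2 × 18 = 363 mm.


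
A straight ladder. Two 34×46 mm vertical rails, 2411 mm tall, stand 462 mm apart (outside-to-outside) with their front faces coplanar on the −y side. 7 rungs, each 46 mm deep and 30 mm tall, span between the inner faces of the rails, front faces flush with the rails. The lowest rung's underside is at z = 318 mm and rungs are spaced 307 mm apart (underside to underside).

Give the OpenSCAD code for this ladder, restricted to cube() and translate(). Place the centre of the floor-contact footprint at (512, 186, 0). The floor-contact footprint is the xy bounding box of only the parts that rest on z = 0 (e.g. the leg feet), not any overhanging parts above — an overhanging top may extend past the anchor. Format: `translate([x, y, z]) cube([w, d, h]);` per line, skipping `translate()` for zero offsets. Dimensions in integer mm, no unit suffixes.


translate([281, 163, 0]) cube([34, 46, 2411]);
translate([709, 163, 0]) cube([34, 46, 2411]);
translate([315, 163, 318]) cube([394, 46, 30]);
translate([315, 163, 625]) cube([394, 46, 30]);
translate([315, 163, 932]) cube([394, 46, 30]);
translate([315, 163, 1239]) cube([394, 46, 30]);
translate([315, 163, 1546]) cube([394, 46, 30]);
translate([315, 163, 1853]) cube([394, 46, 30]);
translate([315, 163, 2160]) cube([394, 46, 30]);


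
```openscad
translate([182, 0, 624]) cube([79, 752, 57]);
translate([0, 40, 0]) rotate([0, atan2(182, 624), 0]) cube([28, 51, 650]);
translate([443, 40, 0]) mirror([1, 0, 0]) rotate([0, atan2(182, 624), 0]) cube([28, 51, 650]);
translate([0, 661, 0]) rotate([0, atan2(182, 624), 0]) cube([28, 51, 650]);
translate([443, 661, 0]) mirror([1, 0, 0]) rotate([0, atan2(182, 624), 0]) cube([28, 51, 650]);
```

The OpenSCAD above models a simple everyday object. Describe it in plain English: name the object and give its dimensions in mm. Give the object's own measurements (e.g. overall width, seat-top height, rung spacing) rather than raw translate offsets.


A sawhorse. A 79×752×57 mm beam (x, y, z) sits on two A-frame leg pairs. Each pair is two raked legs of 28×51 mm section (51 mm along y) splaying symmetrically in x. Each leg rises 624 mm vertically over 182 mm of horizontal reach and is 650 mm long along its own axis. Every leg's outer bottom edge rests on the floor and its outer top edge meets a bottom edge of the beam — the left legs (tilting toward +x) meet the beam's −x bottom edge, the right legs (their mirror images, tilting toward −x) meet its +x bottom edge — so the leg tops tuck under the beam, the beam's underside is 624 mm above the floor, and the feet are 443 mm apart outside-to-outside with the beam centred between them. The two leg pairs are set in 40 mm from either end of the beam.


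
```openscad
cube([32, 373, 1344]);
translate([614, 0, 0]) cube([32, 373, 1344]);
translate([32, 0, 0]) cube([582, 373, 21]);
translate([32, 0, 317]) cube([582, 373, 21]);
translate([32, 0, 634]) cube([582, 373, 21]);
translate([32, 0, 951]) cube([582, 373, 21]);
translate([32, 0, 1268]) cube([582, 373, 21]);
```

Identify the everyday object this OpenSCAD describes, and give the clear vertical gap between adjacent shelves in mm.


A bookshelf. The clear shelf gap is 296 mm.

Two tall side panels with 5 horizontal boards between them — a bookshelf. The first two shelf undersides are at z = 0 and z = 317; with shelf thickness 21, the clear gap is 317 − 0 − 21 = 296 mm.


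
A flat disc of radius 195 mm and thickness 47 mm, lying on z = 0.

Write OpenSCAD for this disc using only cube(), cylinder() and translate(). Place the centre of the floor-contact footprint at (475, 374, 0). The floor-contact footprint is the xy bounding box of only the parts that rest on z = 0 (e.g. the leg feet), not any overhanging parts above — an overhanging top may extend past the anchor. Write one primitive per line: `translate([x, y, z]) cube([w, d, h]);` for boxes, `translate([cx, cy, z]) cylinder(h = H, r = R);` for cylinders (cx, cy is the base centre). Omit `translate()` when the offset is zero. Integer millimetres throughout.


translate([475, 374, 0]) cylinder(h = 47, r = 195);


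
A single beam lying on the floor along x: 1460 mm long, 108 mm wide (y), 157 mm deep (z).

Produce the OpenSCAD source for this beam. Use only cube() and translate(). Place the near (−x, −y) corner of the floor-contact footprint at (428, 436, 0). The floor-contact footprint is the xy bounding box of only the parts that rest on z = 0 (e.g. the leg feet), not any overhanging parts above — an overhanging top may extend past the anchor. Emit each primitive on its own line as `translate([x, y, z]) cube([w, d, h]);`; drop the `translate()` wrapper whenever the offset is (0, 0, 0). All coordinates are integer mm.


translate([428, 436, 0]) cube([1460, 108, 157]);


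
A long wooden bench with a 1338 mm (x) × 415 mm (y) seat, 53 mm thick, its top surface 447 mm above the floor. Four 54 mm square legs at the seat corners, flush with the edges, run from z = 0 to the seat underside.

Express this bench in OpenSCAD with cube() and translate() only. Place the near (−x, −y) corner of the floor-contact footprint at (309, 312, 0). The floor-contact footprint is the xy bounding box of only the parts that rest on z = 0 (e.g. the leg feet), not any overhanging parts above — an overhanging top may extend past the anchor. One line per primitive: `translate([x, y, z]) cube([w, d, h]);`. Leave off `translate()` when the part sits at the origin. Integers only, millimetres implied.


translate([309, 312, 394]) cube([1338, 415, 53]);
translate([309, 312, 0]) cube([54, 54, 394]);
translate([309, 673, 0]) cube([54, 54, 394]);
translate([1593, 312, 0]) cube([54, 54, 394]);
translate([1593, 673, 0]) cube([54, 54, 394]);


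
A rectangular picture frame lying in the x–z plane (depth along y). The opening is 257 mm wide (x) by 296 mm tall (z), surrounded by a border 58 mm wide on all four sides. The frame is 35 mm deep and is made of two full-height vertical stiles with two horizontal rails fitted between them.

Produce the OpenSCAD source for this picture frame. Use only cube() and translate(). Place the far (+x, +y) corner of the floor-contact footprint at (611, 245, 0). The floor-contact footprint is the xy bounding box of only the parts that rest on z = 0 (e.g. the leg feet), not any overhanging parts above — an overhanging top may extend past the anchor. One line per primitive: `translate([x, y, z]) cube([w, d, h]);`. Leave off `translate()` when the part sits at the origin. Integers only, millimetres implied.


translate([238, 210, 0]) cube([58, 35, 412]);
translate([553, 210, 0]) cube([58, 35, 412]);
translate([296, 210, 0]) cube([257, 35, 58]);
translate([296, 210, 354]) cube([257, 35, 58]);
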